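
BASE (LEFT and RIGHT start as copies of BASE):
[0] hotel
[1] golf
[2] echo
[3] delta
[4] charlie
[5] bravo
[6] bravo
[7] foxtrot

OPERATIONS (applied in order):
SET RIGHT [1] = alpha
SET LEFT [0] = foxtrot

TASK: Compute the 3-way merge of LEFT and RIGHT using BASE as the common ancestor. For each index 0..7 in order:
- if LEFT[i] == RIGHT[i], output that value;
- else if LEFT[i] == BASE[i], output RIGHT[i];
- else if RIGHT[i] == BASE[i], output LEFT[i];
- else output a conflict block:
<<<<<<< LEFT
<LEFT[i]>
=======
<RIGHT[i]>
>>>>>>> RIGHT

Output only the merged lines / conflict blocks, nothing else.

Answer: foxtrot
alpha
echo
delta
charlie
bravo
bravo
foxtrot

Derivation:
Final LEFT:  [foxtrot, golf, echo, delta, charlie, bravo, bravo, foxtrot]
Final RIGHT: [hotel, alpha, echo, delta, charlie, bravo, bravo, foxtrot]
i=0: L=foxtrot, R=hotel=BASE -> take LEFT -> foxtrot
i=1: L=golf=BASE, R=alpha -> take RIGHT -> alpha
i=2: L=echo R=echo -> agree -> echo
i=3: L=delta R=delta -> agree -> delta
i=4: L=charlie R=charlie -> agree -> charlie
i=5: L=bravo R=bravo -> agree -> bravo
i=6: L=bravo R=bravo -> agree -> bravo
i=7: L=foxtrot R=foxtrot -> agree -> foxtrot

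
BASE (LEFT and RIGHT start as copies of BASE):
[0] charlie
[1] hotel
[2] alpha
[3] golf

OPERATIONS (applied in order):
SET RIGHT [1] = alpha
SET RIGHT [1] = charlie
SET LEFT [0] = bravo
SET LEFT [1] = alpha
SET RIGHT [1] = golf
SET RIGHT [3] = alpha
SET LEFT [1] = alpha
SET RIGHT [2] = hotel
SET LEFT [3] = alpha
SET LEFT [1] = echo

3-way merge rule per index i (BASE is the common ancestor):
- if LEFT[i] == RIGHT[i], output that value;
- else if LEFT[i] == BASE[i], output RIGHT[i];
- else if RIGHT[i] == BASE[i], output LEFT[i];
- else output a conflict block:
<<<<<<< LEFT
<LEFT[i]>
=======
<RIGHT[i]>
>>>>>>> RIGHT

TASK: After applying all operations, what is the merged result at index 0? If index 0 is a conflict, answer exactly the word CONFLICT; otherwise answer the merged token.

Final LEFT:  [bravo, echo, alpha, alpha]
Final RIGHT: [charlie, golf, hotel, alpha]
i=0: L=bravo, R=charlie=BASE -> take LEFT -> bravo
i=1: BASE=hotel L=echo R=golf all differ -> CONFLICT
i=2: L=alpha=BASE, R=hotel -> take RIGHT -> hotel
i=3: L=alpha R=alpha -> agree -> alpha
Index 0 -> bravo

Answer: bravo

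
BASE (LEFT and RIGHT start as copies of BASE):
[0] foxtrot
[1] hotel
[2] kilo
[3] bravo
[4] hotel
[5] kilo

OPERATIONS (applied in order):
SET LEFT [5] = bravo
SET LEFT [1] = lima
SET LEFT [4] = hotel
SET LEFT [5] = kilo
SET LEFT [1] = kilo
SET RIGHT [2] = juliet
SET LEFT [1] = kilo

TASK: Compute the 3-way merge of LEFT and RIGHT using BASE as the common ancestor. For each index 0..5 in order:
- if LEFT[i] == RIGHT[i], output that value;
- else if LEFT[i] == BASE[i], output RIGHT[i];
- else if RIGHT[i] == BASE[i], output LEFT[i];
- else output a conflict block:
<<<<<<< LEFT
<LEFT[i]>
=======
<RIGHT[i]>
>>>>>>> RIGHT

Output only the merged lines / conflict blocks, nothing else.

Final LEFT:  [foxtrot, kilo, kilo, bravo, hotel, kilo]
Final RIGHT: [foxtrot, hotel, juliet, bravo, hotel, kilo]
i=0: L=foxtrot R=foxtrot -> agree -> foxtrot
i=1: L=kilo, R=hotel=BASE -> take LEFT -> kilo
i=2: L=kilo=BASE, R=juliet -> take RIGHT -> juliet
i=3: L=bravo R=bravo -> agree -> bravo
i=4: L=hotel R=hotel -> agree -> hotel
i=5: L=kilo R=kilo -> agree -> kilo

Answer: foxtrot
kilo
juliet
bravo
hotel
kilo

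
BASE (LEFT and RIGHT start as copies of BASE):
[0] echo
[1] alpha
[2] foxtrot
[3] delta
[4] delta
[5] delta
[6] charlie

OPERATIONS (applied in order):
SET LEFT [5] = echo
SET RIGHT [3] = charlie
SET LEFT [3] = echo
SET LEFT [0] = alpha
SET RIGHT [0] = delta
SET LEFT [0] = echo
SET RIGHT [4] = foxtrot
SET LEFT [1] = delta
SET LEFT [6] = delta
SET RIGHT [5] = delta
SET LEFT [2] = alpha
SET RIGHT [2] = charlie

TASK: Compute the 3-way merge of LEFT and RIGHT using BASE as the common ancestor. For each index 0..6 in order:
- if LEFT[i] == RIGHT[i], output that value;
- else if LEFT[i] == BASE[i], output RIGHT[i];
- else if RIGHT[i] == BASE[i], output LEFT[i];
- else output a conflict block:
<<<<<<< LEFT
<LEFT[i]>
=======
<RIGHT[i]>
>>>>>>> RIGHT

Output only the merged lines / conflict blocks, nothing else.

Final LEFT:  [echo, delta, alpha, echo, delta, echo, delta]
Final RIGHT: [delta, alpha, charlie, charlie, foxtrot, delta, charlie]
i=0: L=echo=BASE, R=delta -> take RIGHT -> delta
i=1: L=delta, R=alpha=BASE -> take LEFT -> delta
i=2: BASE=foxtrot L=alpha R=charlie all differ -> CONFLICT
i=3: BASE=delta L=echo R=charlie all differ -> CONFLICT
i=4: L=delta=BASE, R=foxtrot -> take RIGHT -> foxtrot
i=5: L=echo, R=delta=BASE -> take LEFT -> echo
i=6: L=delta, R=charlie=BASE -> take LEFT -> delta

Answer: delta
delta
<<<<<<< LEFT
alpha
=======
charlie
>>>>>>> RIGHT
<<<<<<< LEFT
echo
=======
charlie
>>>>>>> RIGHT
foxtrot
echo
delta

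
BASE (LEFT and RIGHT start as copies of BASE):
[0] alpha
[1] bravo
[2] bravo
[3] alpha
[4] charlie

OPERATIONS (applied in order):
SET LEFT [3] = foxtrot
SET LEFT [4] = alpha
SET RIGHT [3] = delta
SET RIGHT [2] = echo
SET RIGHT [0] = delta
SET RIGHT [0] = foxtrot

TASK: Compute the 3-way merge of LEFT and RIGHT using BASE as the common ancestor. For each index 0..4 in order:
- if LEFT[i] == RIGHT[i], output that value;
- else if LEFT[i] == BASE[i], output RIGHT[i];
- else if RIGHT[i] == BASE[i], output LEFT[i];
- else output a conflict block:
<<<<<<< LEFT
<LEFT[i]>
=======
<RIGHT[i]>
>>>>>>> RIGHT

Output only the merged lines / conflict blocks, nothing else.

Answer: foxtrot
bravo
echo
<<<<<<< LEFT
foxtrot
=======
delta
>>>>>>> RIGHT
alpha

Derivation:
Final LEFT:  [alpha, bravo, bravo, foxtrot, alpha]
Final RIGHT: [foxtrot, bravo, echo, delta, charlie]
i=0: L=alpha=BASE, R=foxtrot -> take RIGHT -> foxtrot
i=1: L=bravo R=bravo -> agree -> bravo
i=2: L=bravo=BASE, R=echo -> take RIGHT -> echo
i=3: BASE=alpha L=foxtrot R=delta all differ -> CONFLICT
i=4: L=alpha, R=charlie=BASE -> take LEFT -> alpha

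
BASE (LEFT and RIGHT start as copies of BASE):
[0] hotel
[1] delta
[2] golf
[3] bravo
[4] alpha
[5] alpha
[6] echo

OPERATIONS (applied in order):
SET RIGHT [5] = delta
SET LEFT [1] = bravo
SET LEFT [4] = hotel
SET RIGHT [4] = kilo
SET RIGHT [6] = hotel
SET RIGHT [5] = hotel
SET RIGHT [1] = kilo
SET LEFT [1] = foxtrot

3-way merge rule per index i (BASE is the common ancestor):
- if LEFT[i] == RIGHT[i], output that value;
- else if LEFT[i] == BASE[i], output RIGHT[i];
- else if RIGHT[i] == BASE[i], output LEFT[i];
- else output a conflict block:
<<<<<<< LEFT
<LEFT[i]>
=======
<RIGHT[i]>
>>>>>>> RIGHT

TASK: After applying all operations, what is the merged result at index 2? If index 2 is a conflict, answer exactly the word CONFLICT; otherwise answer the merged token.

Final LEFT:  [hotel, foxtrot, golf, bravo, hotel, alpha, echo]
Final RIGHT: [hotel, kilo, golf, bravo, kilo, hotel, hotel]
i=0: L=hotel R=hotel -> agree -> hotel
i=1: BASE=delta L=foxtrot R=kilo all differ -> CONFLICT
i=2: L=golf R=golf -> agree -> golf
i=3: L=bravo R=bravo -> agree -> bravo
i=4: BASE=alpha L=hotel R=kilo all differ -> CONFLICT
i=5: L=alpha=BASE, R=hotel -> take RIGHT -> hotel
i=6: L=echo=BASE, R=hotel -> take RIGHT -> hotel
Index 2 -> golf

Answer: golf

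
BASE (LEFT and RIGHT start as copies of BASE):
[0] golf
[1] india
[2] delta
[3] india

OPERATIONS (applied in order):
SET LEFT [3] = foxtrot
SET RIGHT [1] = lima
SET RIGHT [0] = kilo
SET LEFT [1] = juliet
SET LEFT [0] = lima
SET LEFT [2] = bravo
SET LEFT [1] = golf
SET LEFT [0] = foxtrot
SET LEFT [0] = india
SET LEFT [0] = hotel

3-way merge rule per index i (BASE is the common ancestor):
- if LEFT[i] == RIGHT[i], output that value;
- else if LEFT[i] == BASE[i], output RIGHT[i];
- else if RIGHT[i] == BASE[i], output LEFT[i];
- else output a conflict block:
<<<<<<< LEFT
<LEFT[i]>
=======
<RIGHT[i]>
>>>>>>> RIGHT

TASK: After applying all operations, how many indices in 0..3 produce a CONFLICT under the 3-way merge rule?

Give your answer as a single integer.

Final LEFT:  [hotel, golf, bravo, foxtrot]
Final RIGHT: [kilo, lima, delta, india]
i=0: BASE=golf L=hotel R=kilo all differ -> CONFLICT
i=1: BASE=india L=golf R=lima all differ -> CONFLICT
i=2: L=bravo, R=delta=BASE -> take LEFT -> bravo
i=3: L=foxtrot, R=india=BASE -> take LEFT -> foxtrot
Conflict count: 2

Answer: 2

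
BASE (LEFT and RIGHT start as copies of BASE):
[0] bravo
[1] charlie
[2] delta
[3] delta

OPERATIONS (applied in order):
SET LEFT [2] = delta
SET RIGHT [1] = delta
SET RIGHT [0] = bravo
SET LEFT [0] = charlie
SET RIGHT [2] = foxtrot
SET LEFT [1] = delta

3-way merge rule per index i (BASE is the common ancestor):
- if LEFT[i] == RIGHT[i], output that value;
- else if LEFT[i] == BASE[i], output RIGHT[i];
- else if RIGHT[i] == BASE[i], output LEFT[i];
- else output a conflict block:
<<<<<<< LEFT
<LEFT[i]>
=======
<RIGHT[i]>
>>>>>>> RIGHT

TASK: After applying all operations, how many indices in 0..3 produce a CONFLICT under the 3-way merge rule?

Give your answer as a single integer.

Answer: 0

Derivation:
Final LEFT:  [charlie, delta, delta, delta]
Final RIGHT: [bravo, delta, foxtrot, delta]
i=0: L=charlie, R=bravo=BASE -> take LEFT -> charlie
i=1: L=delta R=delta -> agree -> delta
i=2: L=delta=BASE, R=foxtrot -> take RIGHT -> foxtrot
i=3: L=delta R=delta -> agree -> delta
Conflict count: 0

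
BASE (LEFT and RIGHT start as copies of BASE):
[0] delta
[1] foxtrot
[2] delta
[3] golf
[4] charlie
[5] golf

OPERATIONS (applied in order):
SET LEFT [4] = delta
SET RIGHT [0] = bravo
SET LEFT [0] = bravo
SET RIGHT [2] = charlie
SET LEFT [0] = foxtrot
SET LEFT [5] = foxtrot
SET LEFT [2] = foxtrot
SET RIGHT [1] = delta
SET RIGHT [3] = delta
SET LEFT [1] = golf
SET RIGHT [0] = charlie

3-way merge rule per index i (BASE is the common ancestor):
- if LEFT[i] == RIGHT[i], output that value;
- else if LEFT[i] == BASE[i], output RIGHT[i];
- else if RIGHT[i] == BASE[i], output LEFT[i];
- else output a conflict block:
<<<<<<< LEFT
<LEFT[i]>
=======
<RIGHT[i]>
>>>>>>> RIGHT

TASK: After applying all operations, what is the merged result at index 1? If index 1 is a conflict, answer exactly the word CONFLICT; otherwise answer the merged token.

Answer: CONFLICT

Derivation:
Final LEFT:  [foxtrot, golf, foxtrot, golf, delta, foxtrot]
Final RIGHT: [charlie, delta, charlie, delta, charlie, golf]
i=0: BASE=delta L=foxtrot R=charlie all differ -> CONFLICT
i=1: BASE=foxtrot L=golf R=delta all differ -> CONFLICT
i=2: BASE=delta L=foxtrot R=charlie all differ -> CONFLICT
i=3: L=golf=BASE, R=delta -> take RIGHT -> delta
i=4: L=delta, R=charlie=BASE -> take LEFT -> delta
i=5: L=foxtrot, R=golf=BASE -> take LEFT -> foxtrot
Index 1 -> CONFLICT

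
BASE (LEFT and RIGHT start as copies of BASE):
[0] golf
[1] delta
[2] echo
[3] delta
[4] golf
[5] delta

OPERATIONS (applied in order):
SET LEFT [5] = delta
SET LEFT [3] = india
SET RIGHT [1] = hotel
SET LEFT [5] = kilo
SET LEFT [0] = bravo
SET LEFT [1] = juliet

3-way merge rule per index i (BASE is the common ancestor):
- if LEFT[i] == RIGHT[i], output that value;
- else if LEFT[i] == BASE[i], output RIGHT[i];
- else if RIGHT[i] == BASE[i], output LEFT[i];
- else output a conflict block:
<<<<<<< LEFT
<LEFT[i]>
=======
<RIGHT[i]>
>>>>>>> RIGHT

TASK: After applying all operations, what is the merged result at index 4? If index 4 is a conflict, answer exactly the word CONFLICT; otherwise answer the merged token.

Final LEFT:  [bravo, juliet, echo, india, golf, kilo]
Final RIGHT: [golf, hotel, echo, delta, golf, delta]
i=0: L=bravo, R=golf=BASE -> take LEFT -> bravo
i=1: BASE=delta L=juliet R=hotel all differ -> CONFLICT
i=2: L=echo R=echo -> agree -> echo
i=3: L=india, R=delta=BASE -> take LEFT -> india
i=4: L=golf R=golf -> agree -> golf
i=5: L=kilo, R=delta=BASE -> take LEFT -> kilo
Index 4 -> golf

Answer: golf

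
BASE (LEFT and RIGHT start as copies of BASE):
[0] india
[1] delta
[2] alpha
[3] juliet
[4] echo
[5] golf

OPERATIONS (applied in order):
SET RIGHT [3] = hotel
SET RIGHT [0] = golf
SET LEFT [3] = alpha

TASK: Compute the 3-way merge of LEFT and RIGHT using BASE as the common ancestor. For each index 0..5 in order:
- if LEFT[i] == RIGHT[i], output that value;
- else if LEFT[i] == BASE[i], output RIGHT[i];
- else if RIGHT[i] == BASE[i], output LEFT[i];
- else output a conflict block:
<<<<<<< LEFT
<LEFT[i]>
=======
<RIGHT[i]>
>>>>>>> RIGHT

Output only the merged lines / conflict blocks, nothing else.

Answer: golf
delta
alpha
<<<<<<< LEFT
alpha
=======
hotel
>>>>>>> RIGHT
echo
golf

Derivation:
Final LEFT:  [india, delta, alpha, alpha, echo, golf]
Final RIGHT: [golf, delta, alpha, hotel, echo, golf]
i=0: L=india=BASE, R=golf -> take RIGHT -> golf
i=1: L=delta R=delta -> agree -> delta
i=2: L=alpha R=alpha -> agree -> alpha
i=3: BASE=juliet L=alpha R=hotel all differ -> CONFLICT
i=4: L=echo R=echo -> agree -> echo
i=5: L=golf R=golf -> agree -> golf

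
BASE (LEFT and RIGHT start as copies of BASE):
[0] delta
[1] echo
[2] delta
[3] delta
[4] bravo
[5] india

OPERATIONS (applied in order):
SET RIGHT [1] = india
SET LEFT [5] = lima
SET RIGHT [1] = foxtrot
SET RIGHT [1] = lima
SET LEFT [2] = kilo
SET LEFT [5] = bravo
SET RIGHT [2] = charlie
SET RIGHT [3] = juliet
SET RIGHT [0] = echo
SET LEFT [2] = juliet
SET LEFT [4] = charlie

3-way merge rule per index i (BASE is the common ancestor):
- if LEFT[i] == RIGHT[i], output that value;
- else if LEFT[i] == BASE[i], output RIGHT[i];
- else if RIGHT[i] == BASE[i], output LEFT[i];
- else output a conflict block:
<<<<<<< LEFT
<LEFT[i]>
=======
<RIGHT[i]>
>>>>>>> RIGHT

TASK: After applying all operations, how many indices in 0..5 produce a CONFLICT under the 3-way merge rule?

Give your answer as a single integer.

Answer: 1

Derivation:
Final LEFT:  [delta, echo, juliet, delta, charlie, bravo]
Final RIGHT: [echo, lima, charlie, juliet, bravo, india]
i=0: L=delta=BASE, R=echo -> take RIGHT -> echo
i=1: L=echo=BASE, R=lima -> take RIGHT -> lima
i=2: BASE=delta L=juliet R=charlie all differ -> CONFLICT
i=3: L=delta=BASE, R=juliet -> take RIGHT -> juliet
i=4: L=charlie, R=bravo=BASE -> take LEFT -> charlie
i=5: L=bravo, R=india=BASE -> take LEFT -> bravo
Conflict count: 1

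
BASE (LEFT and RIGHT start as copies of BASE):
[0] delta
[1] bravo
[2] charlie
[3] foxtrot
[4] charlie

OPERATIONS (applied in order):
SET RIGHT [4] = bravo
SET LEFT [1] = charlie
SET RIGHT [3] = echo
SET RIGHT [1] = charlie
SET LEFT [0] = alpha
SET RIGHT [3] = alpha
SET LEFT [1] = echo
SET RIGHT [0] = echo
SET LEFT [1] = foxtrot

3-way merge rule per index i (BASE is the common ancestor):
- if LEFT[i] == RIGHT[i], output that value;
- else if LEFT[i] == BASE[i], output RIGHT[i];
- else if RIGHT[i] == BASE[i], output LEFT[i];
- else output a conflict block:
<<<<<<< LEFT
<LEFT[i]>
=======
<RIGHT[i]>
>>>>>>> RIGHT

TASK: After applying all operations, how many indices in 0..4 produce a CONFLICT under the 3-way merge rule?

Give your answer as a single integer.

Answer: 2

Derivation:
Final LEFT:  [alpha, foxtrot, charlie, foxtrot, charlie]
Final RIGHT: [echo, charlie, charlie, alpha, bravo]
i=0: BASE=delta L=alpha R=echo all differ -> CONFLICT
i=1: BASE=bravo L=foxtrot R=charlie all differ -> CONFLICT
i=2: L=charlie R=charlie -> agree -> charlie
i=3: L=foxtrot=BASE, R=alpha -> take RIGHT -> alpha
i=4: L=charlie=BASE, R=bravo -> take RIGHT -> bravo
Conflict count: 2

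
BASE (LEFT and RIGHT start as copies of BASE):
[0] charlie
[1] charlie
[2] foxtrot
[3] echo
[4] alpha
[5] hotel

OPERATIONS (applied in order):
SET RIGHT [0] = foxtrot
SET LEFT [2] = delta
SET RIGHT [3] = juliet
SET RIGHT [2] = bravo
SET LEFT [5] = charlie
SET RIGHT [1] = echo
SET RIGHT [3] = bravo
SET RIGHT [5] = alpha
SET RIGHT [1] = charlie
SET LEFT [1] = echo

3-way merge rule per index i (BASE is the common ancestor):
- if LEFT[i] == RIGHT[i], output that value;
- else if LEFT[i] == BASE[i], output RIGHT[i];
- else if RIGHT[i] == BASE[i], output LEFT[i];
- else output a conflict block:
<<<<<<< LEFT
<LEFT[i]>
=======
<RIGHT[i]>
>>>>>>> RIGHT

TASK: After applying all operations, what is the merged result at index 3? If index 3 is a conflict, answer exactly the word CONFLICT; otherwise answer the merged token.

Answer: bravo

Derivation:
Final LEFT:  [charlie, echo, delta, echo, alpha, charlie]
Final RIGHT: [foxtrot, charlie, bravo, bravo, alpha, alpha]
i=0: L=charlie=BASE, R=foxtrot -> take RIGHT -> foxtrot
i=1: L=echo, R=charlie=BASE -> take LEFT -> echo
i=2: BASE=foxtrot L=delta R=bravo all differ -> CONFLICT
i=3: L=echo=BASE, R=bravo -> take RIGHT -> bravo
i=4: L=alpha R=alpha -> agree -> alpha
i=5: BASE=hotel L=charlie R=alpha all differ -> CONFLICT
Index 3 -> bravo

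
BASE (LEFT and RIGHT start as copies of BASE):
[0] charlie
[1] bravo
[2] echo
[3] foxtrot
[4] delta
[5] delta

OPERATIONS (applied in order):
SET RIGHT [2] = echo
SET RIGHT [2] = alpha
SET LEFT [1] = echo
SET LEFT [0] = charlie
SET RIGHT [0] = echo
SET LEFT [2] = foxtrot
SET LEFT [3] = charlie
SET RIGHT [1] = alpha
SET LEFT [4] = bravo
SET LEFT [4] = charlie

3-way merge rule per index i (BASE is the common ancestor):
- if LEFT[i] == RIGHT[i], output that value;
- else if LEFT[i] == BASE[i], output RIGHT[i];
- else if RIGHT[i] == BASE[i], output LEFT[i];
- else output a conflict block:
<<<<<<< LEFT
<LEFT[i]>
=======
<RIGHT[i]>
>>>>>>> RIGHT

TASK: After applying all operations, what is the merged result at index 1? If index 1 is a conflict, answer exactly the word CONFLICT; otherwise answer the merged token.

Answer: CONFLICT

Derivation:
Final LEFT:  [charlie, echo, foxtrot, charlie, charlie, delta]
Final RIGHT: [echo, alpha, alpha, foxtrot, delta, delta]
i=0: L=charlie=BASE, R=echo -> take RIGHT -> echo
i=1: BASE=bravo L=echo R=alpha all differ -> CONFLICT
i=2: BASE=echo L=foxtrot R=alpha all differ -> CONFLICT
i=3: L=charlie, R=foxtrot=BASE -> take LEFT -> charlie
i=4: L=charlie, R=delta=BASE -> take LEFT -> charlie
i=5: L=delta R=delta -> agree -> delta
Index 1 -> CONFLICT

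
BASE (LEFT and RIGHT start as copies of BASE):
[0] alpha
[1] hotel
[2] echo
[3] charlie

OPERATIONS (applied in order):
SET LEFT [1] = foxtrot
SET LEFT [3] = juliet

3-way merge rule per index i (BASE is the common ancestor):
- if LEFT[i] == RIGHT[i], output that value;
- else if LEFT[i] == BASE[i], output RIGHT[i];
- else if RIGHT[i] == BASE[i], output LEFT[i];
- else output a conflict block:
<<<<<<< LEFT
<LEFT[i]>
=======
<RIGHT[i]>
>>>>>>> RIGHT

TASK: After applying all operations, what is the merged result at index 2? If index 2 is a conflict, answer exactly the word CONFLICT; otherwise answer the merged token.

Answer: echo

Derivation:
Final LEFT:  [alpha, foxtrot, echo, juliet]
Final RIGHT: [alpha, hotel, echo, charlie]
i=0: L=alpha R=alpha -> agree -> alpha
i=1: L=foxtrot, R=hotel=BASE -> take LEFT -> foxtrot
i=2: L=echo R=echo -> agree -> echo
i=3: L=juliet, R=charlie=BASE -> take LEFT -> juliet
Index 2 -> echo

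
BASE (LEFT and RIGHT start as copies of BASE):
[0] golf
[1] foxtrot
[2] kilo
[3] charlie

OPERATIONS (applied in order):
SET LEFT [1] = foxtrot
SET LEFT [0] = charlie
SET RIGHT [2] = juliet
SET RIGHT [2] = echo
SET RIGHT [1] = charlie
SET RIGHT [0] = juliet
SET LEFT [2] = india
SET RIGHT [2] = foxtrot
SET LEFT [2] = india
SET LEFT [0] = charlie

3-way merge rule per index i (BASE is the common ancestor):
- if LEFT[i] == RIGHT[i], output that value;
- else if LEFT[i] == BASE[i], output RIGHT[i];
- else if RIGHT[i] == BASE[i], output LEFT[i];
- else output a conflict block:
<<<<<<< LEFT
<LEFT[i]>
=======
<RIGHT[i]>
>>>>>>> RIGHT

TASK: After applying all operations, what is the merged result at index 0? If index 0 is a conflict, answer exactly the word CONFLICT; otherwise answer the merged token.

Final LEFT:  [charlie, foxtrot, india, charlie]
Final RIGHT: [juliet, charlie, foxtrot, charlie]
i=0: BASE=golf L=charlie R=juliet all differ -> CONFLICT
i=1: L=foxtrot=BASE, R=charlie -> take RIGHT -> charlie
i=2: BASE=kilo L=india R=foxtrot all differ -> CONFLICT
i=3: L=charlie R=charlie -> agree -> charlie
Index 0 -> CONFLICT

Answer: CONFLICT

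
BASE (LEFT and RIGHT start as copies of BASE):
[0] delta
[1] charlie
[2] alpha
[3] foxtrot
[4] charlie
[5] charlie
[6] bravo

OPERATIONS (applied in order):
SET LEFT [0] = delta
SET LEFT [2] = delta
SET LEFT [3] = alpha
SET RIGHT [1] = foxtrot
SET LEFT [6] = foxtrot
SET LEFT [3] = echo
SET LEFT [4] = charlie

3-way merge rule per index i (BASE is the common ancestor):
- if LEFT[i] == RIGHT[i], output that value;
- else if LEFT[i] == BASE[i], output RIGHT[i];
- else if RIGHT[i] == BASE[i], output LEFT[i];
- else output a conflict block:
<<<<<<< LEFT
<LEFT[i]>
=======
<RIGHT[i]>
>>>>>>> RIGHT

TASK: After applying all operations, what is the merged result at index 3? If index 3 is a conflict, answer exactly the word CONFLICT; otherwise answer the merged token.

Final LEFT:  [delta, charlie, delta, echo, charlie, charlie, foxtrot]
Final RIGHT: [delta, foxtrot, alpha, foxtrot, charlie, charlie, bravo]
i=0: L=delta R=delta -> agree -> delta
i=1: L=charlie=BASE, R=foxtrot -> take RIGHT -> foxtrot
i=2: L=delta, R=alpha=BASE -> take LEFT -> delta
i=3: L=echo, R=foxtrot=BASE -> take LEFT -> echo
i=4: L=charlie R=charlie -> agree -> charlie
i=5: L=charlie R=charlie -> agree -> charlie
i=6: L=foxtrot, R=bravo=BASE -> take LEFT -> foxtrot
Index 3 -> echo

Answer: echo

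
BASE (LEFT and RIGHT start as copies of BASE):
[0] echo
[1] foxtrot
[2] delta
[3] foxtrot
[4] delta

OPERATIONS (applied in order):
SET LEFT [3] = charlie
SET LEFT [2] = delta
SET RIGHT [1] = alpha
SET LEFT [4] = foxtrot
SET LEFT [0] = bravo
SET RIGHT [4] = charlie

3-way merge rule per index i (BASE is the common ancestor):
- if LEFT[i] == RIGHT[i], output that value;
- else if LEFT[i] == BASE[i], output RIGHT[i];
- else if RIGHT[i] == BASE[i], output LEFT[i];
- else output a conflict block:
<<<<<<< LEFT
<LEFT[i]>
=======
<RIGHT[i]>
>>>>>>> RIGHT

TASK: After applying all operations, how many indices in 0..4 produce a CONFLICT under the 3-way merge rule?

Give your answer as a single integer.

Answer: 1

Derivation:
Final LEFT:  [bravo, foxtrot, delta, charlie, foxtrot]
Final RIGHT: [echo, alpha, delta, foxtrot, charlie]
i=0: L=bravo, R=echo=BASE -> take LEFT -> bravo
i=1: L=foxtrot=BASE, R=alpha -> take RIGHT -> alpha
i=2: L=delta R=delta -> agree -> delta
i=3: L=charlie, R=foxtrot=BASE -> take LEFT -> charlie
i=4: BASE=delta L=foxtrot R=charlie all differ -> CONFLICT
Conflict count: 1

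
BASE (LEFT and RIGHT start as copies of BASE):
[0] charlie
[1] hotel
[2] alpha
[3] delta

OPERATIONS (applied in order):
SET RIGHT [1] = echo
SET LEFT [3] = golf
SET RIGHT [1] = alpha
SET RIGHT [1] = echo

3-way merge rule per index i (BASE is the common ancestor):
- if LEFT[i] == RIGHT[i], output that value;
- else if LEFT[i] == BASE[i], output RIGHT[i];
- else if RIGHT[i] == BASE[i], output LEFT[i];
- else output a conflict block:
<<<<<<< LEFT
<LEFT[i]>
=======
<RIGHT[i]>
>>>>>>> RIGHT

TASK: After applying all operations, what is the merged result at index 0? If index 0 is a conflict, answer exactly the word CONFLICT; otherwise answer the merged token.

Final LEFT:  [charlie, hotel, alpha, golf]
Final RIGHT: [charlie, echo, alpha, delta]
i=0: L=charlie R=charlie -> agree -> charlie
i=1: L=hotel=BASE, R=echo -> take RIGHT -> echo
i=2: L=alpha R=alpha -> agree -> alpha
i=3: L=golf, R=delta=BASE -> take LEFT -> golf
Index 0 -> charlie

Answer: charlie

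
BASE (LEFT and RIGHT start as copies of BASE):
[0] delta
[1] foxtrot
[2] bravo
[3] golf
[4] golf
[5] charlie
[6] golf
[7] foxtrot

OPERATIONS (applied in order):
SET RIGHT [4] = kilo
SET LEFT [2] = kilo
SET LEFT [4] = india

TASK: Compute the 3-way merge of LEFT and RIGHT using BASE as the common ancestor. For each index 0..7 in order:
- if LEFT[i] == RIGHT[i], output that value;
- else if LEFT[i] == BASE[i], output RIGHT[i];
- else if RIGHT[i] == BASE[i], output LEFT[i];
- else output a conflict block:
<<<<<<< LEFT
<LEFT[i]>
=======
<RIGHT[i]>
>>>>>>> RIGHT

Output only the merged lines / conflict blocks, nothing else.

Answer: delta
foxtrot
kilo
golf
<<<<<<< LEFT
india
=======
kilo
>>>>>>> RIGHT
charlie
golf
foxtrot

Derivation:
Final LEFT:  [delta, foxtrot, kilo, golf, india, charlie, golf, foxtrot]
Final RIGHT: [delta, foxtrot, bravo, golf, kilo, charlie, golf, foxtrot]
i=0: L=delta R=delta -> agree -> delta
i=1: L=foxtrot R=foxtrot -> agree -> foxtrot
i=2: L=kilo, R=bravo=BASE -> take LEFT -> kilo
i=3: L=golf R=golf -> agree -> golf
i=4: BASE=golf L=india R=kilo all differ -> CONFLICT
i=5: L=charlie R=charlie -> agree -> charlie
i=6: L=golf R=golf -> agree -> golf
i=7: L=foxtrot R=foxtrot -> agree -> foxtrot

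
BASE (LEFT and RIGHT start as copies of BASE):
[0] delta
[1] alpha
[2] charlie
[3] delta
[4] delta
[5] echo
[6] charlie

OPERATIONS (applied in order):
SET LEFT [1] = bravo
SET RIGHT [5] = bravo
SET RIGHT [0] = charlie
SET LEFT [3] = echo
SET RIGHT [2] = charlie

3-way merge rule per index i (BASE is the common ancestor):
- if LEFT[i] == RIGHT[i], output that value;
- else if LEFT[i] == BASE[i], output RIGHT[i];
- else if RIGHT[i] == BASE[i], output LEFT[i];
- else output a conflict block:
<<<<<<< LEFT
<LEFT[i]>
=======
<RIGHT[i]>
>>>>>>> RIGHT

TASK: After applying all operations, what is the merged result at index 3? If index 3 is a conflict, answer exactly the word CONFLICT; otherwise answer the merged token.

Final LEFT:  [delta, bravo, charlie, echo, delta, echo, charlie]
Final RIGHT: [charlie, alpha, charlie, delta, delta, bravo, charlie]
i=0: L=delta=BASE, R=charlie -> take RIGHT -> charlie
i=1: L=bravo, R=alpha=BASE -> take LEFT -> bravo
i=2: L=charlie R=charlie -> agree -> charlie
i=3: L=echo, R=delta=BASE -> take LEFT -> echo
i=4: L=delta R=delta -> agree -> delta
i=5: L=echo=BASE, R=bravo -> take RIGHT -> bravo
i=6: L=charlie R=charlie -> agree -> charlie
Index 3 -> echo

Answer: echo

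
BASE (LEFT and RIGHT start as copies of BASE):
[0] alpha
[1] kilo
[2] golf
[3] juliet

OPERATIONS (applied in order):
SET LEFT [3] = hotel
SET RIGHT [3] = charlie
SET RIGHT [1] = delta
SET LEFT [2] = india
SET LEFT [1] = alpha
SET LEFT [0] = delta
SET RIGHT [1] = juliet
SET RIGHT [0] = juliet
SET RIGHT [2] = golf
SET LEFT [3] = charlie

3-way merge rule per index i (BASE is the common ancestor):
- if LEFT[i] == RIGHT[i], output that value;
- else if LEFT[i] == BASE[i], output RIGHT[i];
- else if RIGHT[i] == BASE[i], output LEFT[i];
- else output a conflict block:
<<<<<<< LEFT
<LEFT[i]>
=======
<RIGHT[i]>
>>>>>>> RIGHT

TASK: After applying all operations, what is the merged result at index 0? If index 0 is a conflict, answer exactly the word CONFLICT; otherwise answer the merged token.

Answer: CONFLICT

Derivation:
Final LEFT:  [delta, alpha, india, charlie]
Final RIGHT: [juliet, juliet, golf, charlie]
i=0: BASE=alpha L=delta R=juliet all differ -> CONFLICT
i=1: BASE=kilo L=alpha R=juliet all differ -> CONFLICT
i=2: L=india, R=golf=BASE -> take LEFT -> india
i=3: L=charlie R=charlie -> agree -> charlie
Index 0 -> CONFLICT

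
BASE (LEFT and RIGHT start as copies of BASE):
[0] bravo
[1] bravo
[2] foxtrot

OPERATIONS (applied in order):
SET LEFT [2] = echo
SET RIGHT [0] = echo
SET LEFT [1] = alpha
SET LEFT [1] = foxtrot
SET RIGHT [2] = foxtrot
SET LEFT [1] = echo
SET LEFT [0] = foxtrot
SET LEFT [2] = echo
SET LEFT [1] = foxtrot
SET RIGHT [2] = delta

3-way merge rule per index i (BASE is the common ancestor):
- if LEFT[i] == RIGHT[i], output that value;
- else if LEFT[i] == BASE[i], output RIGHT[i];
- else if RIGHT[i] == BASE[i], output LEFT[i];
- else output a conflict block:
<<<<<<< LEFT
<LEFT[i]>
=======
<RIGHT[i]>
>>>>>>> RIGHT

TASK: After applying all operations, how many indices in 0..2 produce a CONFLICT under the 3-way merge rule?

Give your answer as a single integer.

Final LEFT:  [foxtrot, foxtrot, echo]
Final RIGHT: [echo, bravo, delta]
i=0: BASE=bravo L=foxtrot R=echo all differ -> CONFLICT
i=1: L=foxtrot, R=bravo=BASE -> take LEFT -> foxtrot
i=2: BASE=foxtrot L=echo R=delta all differ -> CONFLICT
Conflict count: 2

Answer: 2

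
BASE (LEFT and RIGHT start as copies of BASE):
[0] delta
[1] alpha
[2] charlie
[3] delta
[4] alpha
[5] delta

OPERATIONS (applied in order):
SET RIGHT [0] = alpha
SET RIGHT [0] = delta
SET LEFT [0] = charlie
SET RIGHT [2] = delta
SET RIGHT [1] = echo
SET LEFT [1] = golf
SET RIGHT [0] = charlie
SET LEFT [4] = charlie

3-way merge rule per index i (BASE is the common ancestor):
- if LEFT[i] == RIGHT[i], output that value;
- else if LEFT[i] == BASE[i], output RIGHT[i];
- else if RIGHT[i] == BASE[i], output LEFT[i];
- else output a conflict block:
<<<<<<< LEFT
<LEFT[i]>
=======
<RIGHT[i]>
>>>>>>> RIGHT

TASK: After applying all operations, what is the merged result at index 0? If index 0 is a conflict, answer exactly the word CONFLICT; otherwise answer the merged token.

Answer: charlie

Derivation:
Final LEFT:  [charlie, golf, charlie, delta, charlie, delta]
Final RIGHT: [charlie, echo, delta, delta, alpha, delta]
i=0: L=charlie R=charlie -> agree -> charlie
i=1: BASE=alpha L=golf R=echo all differ -> CONFLICT
i=2: L=charlie=BASE, R=delta -> take RIGHT -> delta
i=3: L=delta R=delta -> agree -> delta
i=4: L=charlie, R=alpha=BASE -> take LEFT -> charlie
i=5: L=delta R=delta -> agree -> delta
Index 0 -> charlie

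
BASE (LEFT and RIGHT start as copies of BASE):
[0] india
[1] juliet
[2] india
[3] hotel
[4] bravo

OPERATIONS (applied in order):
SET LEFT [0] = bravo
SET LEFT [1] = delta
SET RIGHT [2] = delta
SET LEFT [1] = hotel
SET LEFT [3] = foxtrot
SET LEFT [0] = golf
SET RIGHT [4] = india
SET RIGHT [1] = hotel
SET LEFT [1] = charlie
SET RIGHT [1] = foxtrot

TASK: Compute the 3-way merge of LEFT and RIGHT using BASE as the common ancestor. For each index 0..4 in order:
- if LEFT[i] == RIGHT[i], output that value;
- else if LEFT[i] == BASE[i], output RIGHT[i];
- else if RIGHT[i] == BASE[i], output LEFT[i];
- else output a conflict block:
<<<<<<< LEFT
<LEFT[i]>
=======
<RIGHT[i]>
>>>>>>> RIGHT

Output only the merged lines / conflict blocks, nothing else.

Final LEFT:  [golf, charlie, india, foxtrot, bravo]
Final RIGHT: [india, foxtrot, delta, hotel, india]
i=0: L=golf, R=india=BASE -> take LEFT -> golf
i=1: BASE=juliet L=charlie R=foxtrot all differ -> CONFLICT
i=2: L=india=BASE, R=delta -> take RIGHT -> delta
i=3: L=foxtrot, R=hotel=BASE -> take LEFT -> foxtrot
i=4: L=bravo=BASE, R=india -> take RIGHT -> india

Answer: golf
<<<<<<< LEFT
charlie
=======
foxtrot
>>>>>>> RIGHT
delta
foxtrot
india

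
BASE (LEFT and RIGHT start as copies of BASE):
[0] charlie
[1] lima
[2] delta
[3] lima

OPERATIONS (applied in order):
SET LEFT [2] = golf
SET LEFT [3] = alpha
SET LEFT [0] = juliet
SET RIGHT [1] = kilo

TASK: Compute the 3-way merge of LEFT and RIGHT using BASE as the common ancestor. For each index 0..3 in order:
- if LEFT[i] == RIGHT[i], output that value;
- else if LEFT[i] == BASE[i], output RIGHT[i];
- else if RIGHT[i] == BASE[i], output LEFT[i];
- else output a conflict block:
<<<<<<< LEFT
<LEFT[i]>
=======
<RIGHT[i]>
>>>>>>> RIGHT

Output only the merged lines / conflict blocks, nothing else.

Final LEFT:  [juliet, lima, golf, alpha]
Final RIGHT: [charlie, kilo, delta, lima]
i=0: L=juliet, R=charlie=BASE -> take LEFT -> juliet
i=1: L=lima=BASE, R=kilo -> take RIGHT -> kilo
i=2: L=golf, R=delta=BASE -> take LEFT -> golf
i=3: L=alpha, R=lima=BASE -> take LEFT -> alpha

Answer: juliet
kilo
golf
alpha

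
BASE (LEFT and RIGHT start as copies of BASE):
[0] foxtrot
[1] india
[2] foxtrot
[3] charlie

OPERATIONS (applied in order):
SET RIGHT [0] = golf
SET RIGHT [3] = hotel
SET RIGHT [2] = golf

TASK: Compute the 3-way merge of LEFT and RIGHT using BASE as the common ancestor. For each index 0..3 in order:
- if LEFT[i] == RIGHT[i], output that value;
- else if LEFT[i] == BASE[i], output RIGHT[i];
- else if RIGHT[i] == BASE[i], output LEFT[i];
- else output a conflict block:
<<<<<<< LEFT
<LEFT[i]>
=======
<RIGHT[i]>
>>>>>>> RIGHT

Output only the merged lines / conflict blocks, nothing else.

Answer: golf
india
golf
hotel

Derivation:
Final LEFT:  [foxtrot, india, foxtrot, charlie]
Final RIGHT: [golf, india, golf, hotel]
i=0: L=foxtrot=BASE, R=golf -> take RIGHT -> golf
i=1: L=india R=india -> agree -> india
i=2: L=foxtrot=BASE, R=golf -> take RIGHT -> golf
i=3: L=charlie=BASE, R=hotel -> take RIGHT -> hotel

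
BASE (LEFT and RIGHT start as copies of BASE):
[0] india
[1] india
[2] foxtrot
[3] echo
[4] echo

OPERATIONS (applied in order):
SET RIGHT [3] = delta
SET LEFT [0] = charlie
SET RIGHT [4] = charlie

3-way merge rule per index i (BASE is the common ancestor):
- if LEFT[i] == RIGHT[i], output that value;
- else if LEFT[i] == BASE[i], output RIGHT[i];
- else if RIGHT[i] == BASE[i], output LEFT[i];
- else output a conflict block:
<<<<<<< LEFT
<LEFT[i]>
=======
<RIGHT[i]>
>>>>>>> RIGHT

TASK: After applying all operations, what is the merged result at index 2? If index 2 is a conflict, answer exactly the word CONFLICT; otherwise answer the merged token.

Answer: foxtrot

Derivation:
Final LEFT:  [charlie, india, foxtrot, echo, echo]
Final RIGHT: [india, india, foxtrot, delta, charlie]
i=0: L=charlie, R=india=BASE -> take LEFT -> charlie
i=1: L=india R=india -> agree -> india
i=2: L=foxtrot R=foxtrot -> agree -> foxtrot
i=3: L=echo=BASE, R=delta -> take RIGHT -> delta
i=4: L=echo=BASE, R=charlie -> take RIGHT -> charlie
Index 2 -> foxtrot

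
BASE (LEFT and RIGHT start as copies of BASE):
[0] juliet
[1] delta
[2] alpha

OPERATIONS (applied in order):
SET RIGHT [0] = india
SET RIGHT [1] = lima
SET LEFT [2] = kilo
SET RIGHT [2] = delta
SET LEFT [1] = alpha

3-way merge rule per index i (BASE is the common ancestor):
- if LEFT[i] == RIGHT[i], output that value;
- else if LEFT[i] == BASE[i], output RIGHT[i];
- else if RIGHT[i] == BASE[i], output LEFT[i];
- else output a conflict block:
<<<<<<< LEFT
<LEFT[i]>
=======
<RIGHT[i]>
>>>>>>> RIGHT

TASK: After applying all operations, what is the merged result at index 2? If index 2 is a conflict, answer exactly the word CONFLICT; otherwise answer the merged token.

Final LEFT:  [juliet, alpha, kilo]
Final RIGHT: [india, lima, delta]
i=0: L=juliet=BASE, R=india -> take RIGHT -> india
i=1: BASE=delta L=alpha R=lima all differ -> CONFLICT
i=2: BASE=alpha L=kilo R=delta all differ -> CONFLICT
Index 2 -> CONFLICT

Answer: CONFLICT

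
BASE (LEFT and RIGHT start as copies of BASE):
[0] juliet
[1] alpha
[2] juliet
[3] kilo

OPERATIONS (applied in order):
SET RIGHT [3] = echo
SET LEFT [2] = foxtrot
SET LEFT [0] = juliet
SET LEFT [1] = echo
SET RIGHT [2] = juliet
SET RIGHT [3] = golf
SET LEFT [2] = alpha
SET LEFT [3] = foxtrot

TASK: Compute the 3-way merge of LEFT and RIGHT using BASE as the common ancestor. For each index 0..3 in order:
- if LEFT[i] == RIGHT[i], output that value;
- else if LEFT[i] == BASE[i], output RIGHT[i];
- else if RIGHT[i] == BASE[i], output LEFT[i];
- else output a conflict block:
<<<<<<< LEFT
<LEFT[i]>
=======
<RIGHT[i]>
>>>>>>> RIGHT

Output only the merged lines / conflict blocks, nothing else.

Answer: juliet
echo
alpha
<<<<<<< LEFT
foxtrot
=======
golf
>>>>>>> RIGHT

Derivation:
Final LEFT:  [juliet, echo, alpha, foxtrot]
Final RIGHT: [juliet, alpha, juliet, golf]
i=0: L=juliet R=juliet -> agree -> juliet
i=1: L=echo, R=alpha=BASE -> take LEFT -> echo
i=2: L=alpha, R=juliet=BASE -> take LEFT -> alpha
i=3: BASE=kilo L=foxtrot R=golf all differ -> CONFLICT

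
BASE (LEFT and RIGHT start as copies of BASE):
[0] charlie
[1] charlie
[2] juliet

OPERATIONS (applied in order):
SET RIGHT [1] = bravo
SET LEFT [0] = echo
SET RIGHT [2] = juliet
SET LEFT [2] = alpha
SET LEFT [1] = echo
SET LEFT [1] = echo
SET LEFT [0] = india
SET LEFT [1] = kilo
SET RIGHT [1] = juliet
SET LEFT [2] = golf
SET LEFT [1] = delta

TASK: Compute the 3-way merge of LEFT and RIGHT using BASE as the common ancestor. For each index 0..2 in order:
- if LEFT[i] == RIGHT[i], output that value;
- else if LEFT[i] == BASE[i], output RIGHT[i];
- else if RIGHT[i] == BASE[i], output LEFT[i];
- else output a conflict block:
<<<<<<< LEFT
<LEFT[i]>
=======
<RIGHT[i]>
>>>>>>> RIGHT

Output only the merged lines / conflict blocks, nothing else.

Final LEFT:  [india, delta, golf]
Final RIGHT: [charlie, juliet, juliet]
i=0: L=india, R=charlie=BASE -> take LEFT -> india
i=1: BASE=charlie L=delta R=juliet all differ -> CONFLICT
i=2: L=golf, R=juliet=BASE -> take LEFT -> golf

Answer: india
<<<<<<< LEFT
delta
=======
juliet
>>>>>>> RIGHT
golf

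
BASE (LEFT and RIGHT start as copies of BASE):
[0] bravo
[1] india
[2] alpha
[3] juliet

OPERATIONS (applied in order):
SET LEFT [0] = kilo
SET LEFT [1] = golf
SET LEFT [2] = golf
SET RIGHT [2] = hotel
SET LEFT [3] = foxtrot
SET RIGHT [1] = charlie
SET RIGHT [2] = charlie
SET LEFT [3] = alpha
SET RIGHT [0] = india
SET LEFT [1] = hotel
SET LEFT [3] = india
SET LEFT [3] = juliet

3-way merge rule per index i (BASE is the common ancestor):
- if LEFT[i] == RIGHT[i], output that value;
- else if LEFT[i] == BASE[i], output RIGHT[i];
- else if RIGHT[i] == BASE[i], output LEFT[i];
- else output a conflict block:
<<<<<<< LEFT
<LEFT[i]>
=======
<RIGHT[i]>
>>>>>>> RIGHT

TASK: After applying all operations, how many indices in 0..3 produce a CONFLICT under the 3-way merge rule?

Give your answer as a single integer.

Final LEFT:  [kilo, hotel, golf, juliet]
Final RIGHT: [india, charlie, charlie, juliet]
i=0: BASE=bravo L=kilo R=india all differ -> CONFLICT
i=1: BASE=india L=hotel R=charlie all differ -> CONFLICT
i=2: BASE=alpha L=golf R=charlie all differ -> CONFLICT
i=3: L=juliet R=juliet -> agree -> juliet
Conflict count: 3

Answer: 3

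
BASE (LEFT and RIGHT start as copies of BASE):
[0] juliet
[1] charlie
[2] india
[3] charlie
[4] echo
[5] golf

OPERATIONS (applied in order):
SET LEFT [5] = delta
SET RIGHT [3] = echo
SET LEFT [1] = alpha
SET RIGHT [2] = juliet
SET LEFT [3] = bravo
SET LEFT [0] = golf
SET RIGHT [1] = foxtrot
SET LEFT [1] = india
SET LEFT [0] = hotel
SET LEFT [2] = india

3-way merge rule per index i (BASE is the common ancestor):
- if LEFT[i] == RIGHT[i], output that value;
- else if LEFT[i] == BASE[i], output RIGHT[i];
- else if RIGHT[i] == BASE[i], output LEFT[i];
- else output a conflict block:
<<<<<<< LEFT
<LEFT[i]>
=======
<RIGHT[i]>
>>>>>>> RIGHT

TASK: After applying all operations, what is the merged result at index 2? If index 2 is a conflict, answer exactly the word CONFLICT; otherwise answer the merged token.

Final LEFT:  [hotel, india, india, bravo, echo, delta]
Final RIGHT: [juliet, foxtrot, juliet, echo, echo, golf]
i=0: L=hotel, R=juliet=BASE -> take LEFT -> hotel
i=1: BASE=charlie L=india R=foxtrot all differ -> CONFLICT
i=2: L=india=BASE, R=juliet -> take RIGHT -> juliet
i=3: BASE=charlie L=bravo R=echo all differ -> CONFLICT
i=4: L=echo R=echo -> agree -> echo
i=5: L=delta, R=golf=BASE -> take LEFT -> delta
Index 2 -> juliet

Answer: juliet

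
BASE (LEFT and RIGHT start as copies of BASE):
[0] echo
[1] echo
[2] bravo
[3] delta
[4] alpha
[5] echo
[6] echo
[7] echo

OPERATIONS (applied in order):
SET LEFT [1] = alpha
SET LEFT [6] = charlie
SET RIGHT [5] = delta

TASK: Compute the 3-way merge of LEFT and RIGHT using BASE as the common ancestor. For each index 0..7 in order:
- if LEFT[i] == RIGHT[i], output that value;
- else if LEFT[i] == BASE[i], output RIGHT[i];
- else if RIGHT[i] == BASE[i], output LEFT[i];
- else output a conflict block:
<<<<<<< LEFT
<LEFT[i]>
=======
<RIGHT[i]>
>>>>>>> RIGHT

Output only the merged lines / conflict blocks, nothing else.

Answer: echo
alpha
bravo
delta
alpha
delta
charlie
echo

Derivation:
Final LEFT:  [echo, alpha, bravo, delta, alpha, echo, charlie, echo]
Final RIGHT: [echo, echo, bravo, delta, alpha, delta, echo, echo]
i=0: L=echo R=echo -> agree -> echo
i=1: L=alpha, R=echo=BASE -> take LEFT -> alpha
i=2: L=bravo R=bravo -> agree -> bravo
i=3: L=delta R=delta -> agree -> delta
i=4: L=alpha R=alpha -> agree -> alpha
i=5: L=echo=BASE, R=delta -> take RIGHT -> delta
i=6: L=charlie, R=echo=BASE -> take LEFT -> charlie
i=7: L=echo R=echo -> agree -> echo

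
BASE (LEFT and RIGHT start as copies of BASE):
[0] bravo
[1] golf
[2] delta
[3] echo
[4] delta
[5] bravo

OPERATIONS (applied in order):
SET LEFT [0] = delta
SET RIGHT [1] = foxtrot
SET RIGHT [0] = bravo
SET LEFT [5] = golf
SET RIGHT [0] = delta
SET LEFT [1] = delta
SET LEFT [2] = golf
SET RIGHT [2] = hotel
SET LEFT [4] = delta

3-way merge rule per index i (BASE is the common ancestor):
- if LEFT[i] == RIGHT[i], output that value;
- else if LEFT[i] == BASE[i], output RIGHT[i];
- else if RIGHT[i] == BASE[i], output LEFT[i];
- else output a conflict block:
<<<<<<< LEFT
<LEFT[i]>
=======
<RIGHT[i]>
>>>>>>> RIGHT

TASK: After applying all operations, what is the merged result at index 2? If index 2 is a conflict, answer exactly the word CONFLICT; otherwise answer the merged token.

Answer: CONFLICT

Derivation:
Final LEFT:  [delta, delta, golf, echo, delta, golf]
Final RIGHT: [delta, foxtrot, hotel, echo, delta, bravo]
i=0: L=delta R=delta -> agree -> delta
i=1: BASE=golf L=delta R=foxtrot all differ -> CONFLICT
i=2: BASE=delta L=golf R=hotel all differ -> CONFLICT
i=3: L=echo R=echo -> agree -> echo
i=4: L=delta R=delta -> agree -> delta
i=5: L=golf, R=bravo=BASE -> take LEFT -> golf
Index 2 -> CONFLICT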